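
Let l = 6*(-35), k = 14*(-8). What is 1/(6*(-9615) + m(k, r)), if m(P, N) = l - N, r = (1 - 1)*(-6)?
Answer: -1/57900 ≈ -1.7271e-5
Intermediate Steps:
r = 0 (r = 0*(-6) = 0)
k = -112
l = -210
m(P, N) = -210 - N
1/(6*(-9615) + m(k, r)) = 1/(6*(-9615) + (-210 - 1*0)) = 1/(-57690 + (-210 + 0)) = 1/(-57690 - 210) = 1/(-57900) = -1/57900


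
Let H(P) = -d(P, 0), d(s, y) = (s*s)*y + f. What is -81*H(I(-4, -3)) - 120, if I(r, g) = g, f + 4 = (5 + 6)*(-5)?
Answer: -4899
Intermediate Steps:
f = -59 (f = -4 + (5 + 6)*(-5) = -4 + 11*(-5) = -4 - 55 = -59)
d(s, y) = -59 + y*s² (d(s, y) = (s*s)*y - 59 = s²*y - 59 = y*s² - 59 = -59 + y*s²)
H(P) = 59 (H(P) = -(-59 + 0*P²) = -(-59 + 0) = -1*(-59) = 59)
-81*H(I(-4, -3)) - 120 = -81*59 - 120 = -4779 - 120 = -4899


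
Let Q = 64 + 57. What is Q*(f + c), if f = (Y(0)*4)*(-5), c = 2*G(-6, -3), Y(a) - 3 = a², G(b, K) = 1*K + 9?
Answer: -5808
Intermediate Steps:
G(b, K) = 9 + K (G(b, K) = K + 9 = 9 + K)
Y(a) = 3 + a²
Q = 121
c = 12 (c = 2*(9 - 3) = 2*6 = 12)
f = -60 (f = ((3 + 0²)*4)*(-5) = ((3 + 0)*4)*(-5) = (3*4)*(-5) = 12*(-5) = -60)
Q*(f + c) = 121*(-60 + 12) = 121*(-48) = -5808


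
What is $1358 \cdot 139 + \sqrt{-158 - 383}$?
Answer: $188762 + i \sqrt{541} \approx 1.8876 \cdot 10^{5} + 23.259 i$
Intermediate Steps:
$1358 \cdot 139 + \sqrt{-158 - 383} = 188762 + \sqrt{-541} = 188762 + i \sqrt{541}$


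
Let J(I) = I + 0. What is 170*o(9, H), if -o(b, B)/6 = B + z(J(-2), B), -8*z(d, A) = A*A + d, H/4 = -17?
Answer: 658665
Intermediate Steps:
J(I) = I
H = -68 (H = 4*(-17) = -68)
z(d, A) = -d/8 - A²/8 (z(d, A) = -(A*A + d)/8 = -(A² + d)/8 = -(d + A²)/8 = -d/8 - A²/8)
o(b, B) = -3/2 - 6*B + 3*B²/4 (o(b, B) = -6*(B + (-⅛*(-2) - B²/8)) = -6*(B + (¼ - B²/8)) = -6*(¼ + B - B²/8) = -3/2 - 6*B + 3*B²/4)
170*o(9, H) = 170*(-3/2 - 6*(-68) + (¾)*(-68)²) = 170*(-3/2 + 408 + (¾)*4624) = 170*(-3/2 + 408 + 3468) = 170*(7749/2) = 658665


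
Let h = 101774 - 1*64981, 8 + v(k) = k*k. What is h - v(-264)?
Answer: -32895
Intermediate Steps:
v(k) = -8 + k**2 (v(k) = -8 + k*k = -8 + k**2)
h = 36793 (h = 101774 - 64981 = 36793)
h - v(-264) = 36793 - (-8 + (-264)**2) = 36793 - (-8 + 69696) = 36793 - 1*69688 = 36793 - 69688 = -32895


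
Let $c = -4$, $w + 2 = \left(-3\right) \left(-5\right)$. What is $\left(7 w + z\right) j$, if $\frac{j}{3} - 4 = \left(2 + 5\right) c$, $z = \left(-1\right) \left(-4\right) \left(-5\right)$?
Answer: $-5112$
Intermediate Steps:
$w = 13$ ($w = -2 - -15 = -2 + 15 = 13$)
$z = -20$ ($z = 4 \left(-5\right) = -20$)
$j = -72$ ($j = 12 + 3 \left(2 + 5\right) \left(-4\right) = 12 + 3 \cdot 7 \left(-4\right) = 12 + 3 \left(-28\right) = 12 - 84 = -72$)
$\left(7 w + z\right) j = \left(7 \cdot 13 - 20\right) \left(-72\right) = \left(91 - 20\right) \left(-72\right) = 71 \left(-72\right) = -5112$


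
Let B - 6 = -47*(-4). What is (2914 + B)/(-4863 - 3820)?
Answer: -3108/8683 ≈ -0.35794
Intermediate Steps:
B = 194 (B = 6 - 47*(-4) = 6 + 188 = 194)
(2914 + B)/(-4863 - 3820) = (2914 + 194)/(-4863 - 3820) = 3108/(-8683) = 3108*(-1/8683) = -3108/8683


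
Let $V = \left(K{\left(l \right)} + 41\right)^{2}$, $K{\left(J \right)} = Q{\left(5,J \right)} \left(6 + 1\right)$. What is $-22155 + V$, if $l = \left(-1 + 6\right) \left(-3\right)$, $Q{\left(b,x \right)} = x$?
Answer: $-18059$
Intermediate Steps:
$l = -15$ ($l = 5 \left(-3\right) = -15$)
$K{\left(J \right)} = 7 J$ ($K{\left(J \right)} = J \left(6 + 1\right) = J 7 = 7 J$)
$V = 4096$ ($V = \left(7 \left(-15\right) + 41\right)^{2} = \left(-105 + 41\right)^{2} = \left(-64\right)^{2} = 4096$)
$-22155 + V = -22155 + 4096 = -18059$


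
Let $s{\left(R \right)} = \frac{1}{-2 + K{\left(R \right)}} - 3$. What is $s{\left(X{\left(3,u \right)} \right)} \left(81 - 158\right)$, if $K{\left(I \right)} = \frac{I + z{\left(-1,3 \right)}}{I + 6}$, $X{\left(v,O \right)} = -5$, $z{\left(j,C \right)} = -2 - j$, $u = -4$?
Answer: $\frac{1925}{8} \approx 240.63$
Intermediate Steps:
$K{\left(I \right)} = \frac{-1 + I}{6 + I}$ ($K{\left(I \right)} = \frac{I - 1}{I + 6} = \frac{I + \left(-2 + 1\right)}{6 + I} = \frac{I - 1}{6 + I} = \frac{-1 + I}{6 + I}$)
$s{\left(R \right)} = -3 + \frac{1}{-2 + \frac{-1 + R}{6 + R}}$ ($s{\left(R \right)} = \frac{1}{-2 + \frac{-1 + R}{6 + R}} - 3 = -3 + \frac{1}{-2 + \frac{-1 + R}{6 + R}}$)
$s{\left(X{\left(3,u \right)} \right)} \left(81 - 158\right) = \frac{45 + 4 \left(-5\right)}{-13 - -5} \left(81 - 158\right) = \frac{45 - 20}{-13 + 5} \left(-77\right) = \frac{1}{-8} \cdot 25 \left(-77\right) = \left(- \frac{1}{8}\right) 25 \left(-77\right) = \left(- \frac{25}{8}\right) \left(-77\right) = \frac{1925}{8}$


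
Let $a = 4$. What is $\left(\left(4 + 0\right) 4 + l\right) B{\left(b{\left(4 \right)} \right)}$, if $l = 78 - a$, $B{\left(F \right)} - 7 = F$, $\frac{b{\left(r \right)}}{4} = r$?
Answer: $2070$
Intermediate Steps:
$b{\left(r \right)} = 4 r$
$B{\left(F \right)} = 7 + F$
$l = 74$ ($l = 78 - 4 = 74$)
$\left(\left(4 + 0\right) 4 + l\right) B{\left(b{\left(4 \right)} \right)} = \left(\left(4 + 0\right) 4 + 74\right) \left(7 + 4 \cdot 4\right) = \left(4 \cdot 4 + 74\right) \left(7 + 16\right) = \left(16 + 74\right) 23 = 90 \cdot 23 = 2070$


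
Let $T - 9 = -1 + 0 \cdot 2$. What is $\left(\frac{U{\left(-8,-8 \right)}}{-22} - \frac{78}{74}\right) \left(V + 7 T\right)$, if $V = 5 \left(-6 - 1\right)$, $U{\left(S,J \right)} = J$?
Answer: $- \frac{5901}{407} \approx -14.499$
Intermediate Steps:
$T = 8$ ($T = 9 + \left(-1 + 0 \cdot 2\right) = 9 + \left(-1 + 0\right) = 9 - 1 = 8$)
$V = -35$ ($V = 5 \left(-7\right) = -35$)
$\left(\frac{U{\left(-8,-8 \right)}}{-22} - \frac{78}{74}\right) \left(V + 7 T\right) = \left(- \frac{8}{-22} - \frac{78}{74}\right) \left(-35 + 7 \cdot 8\right) = \left(\left(-8\right) \left(- \frac{1}{22}\right) - \frac{39}{37}\right) \left(-35 + 56\right) = \left(\frac{4}{11} - \frac{39}{37}\right) 21 = \left(- \frac{281}{407}\right) 21 = - \frac{5901}{407}$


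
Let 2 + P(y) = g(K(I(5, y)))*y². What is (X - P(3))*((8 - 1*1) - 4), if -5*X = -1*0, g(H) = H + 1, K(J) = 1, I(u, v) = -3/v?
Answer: -48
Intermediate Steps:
g(H) = 1 + H
X = 0 (X = -(-1)*0/5 = -⅕*0 = 0)
P(y) = -2 + 2*y² (P(y) = -2 + (1 + 1)*y² = -2 + 2*y²)
(X - P(3))*((8 - 1*1) - 4) = (0 - (-2 + 2*3²))*((8 - 1*1) - 4) = (0 - (-2 + 2*9))*((8 - 1) - 4) = (0 - (-2 + 18))*(7 - 4) = (0 - 1*16)*3 = (0 - 16)*3 = -16*3 = -48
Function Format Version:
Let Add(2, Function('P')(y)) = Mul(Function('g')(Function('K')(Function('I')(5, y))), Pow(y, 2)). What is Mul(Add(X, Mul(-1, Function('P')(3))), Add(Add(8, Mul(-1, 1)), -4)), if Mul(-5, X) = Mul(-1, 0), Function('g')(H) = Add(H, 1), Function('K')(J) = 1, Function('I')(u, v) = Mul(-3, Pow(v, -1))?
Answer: -48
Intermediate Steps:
Function('g')(H) = Add(1, H)
X = 0 (X = Mul(Rational(-1, 5), Mul(-1, 0)) = Mul(Rational(-1, 5), 0) = 0)
Function('P')(y) = Add(-2, Mul(2, Pow(y, 2))) (Function('P')(y) = Add(-2, Mul(Add(1, 1), Pow(y, 2))) = Add(-2, Mul(2, Pow(y, 2))))
Mul(Add(X, Mul(-1, Function('P')(3))), Add(Add(8, Mul(-1, 1)), -4)) = Mul(Add(0, Mul(-1, Add(-2, Mul(2, Pow(3, 2))))), Add(Add(8, Mul(-1, 1)), -4)) = Mul(Add(0, Mul(-1, Add(-2, Mul(2, 9)))), Add(Add(8, -1), -4)) = Mul(Add(0, Mul(-1, Add(-2, 18))), Add(7, -4)) = Mul(Add(0, Mul(-1, 16)), 3) = Mul(Add(0, -16), 3) = Mul(-16, 3) = -48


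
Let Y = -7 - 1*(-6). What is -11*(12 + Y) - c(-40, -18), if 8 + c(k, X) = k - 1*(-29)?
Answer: -102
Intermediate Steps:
c(k, X) = 21 + k (c(k, X) = -8 + (k - 1*(-29)) = -8 + (k + 29) = -8 + (29 + k) = 21 + k)
Y = -1 (Y = -7 + 6 = -1)
-11*(12 + Y) - c(-40, -18) = -11*(12 - 1) - (21 - 40) = -11*11 - 1*(-19) = -121 + 19 = -102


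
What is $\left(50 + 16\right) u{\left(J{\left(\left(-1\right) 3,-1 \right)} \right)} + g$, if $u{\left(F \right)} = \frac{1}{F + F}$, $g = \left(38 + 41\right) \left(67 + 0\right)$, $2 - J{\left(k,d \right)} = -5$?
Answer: $\frac{37084}{7} \approx 5297.7$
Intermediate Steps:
$J{\left(k,d \right)} = 7$ ($J{\left(k,d \right)} = 2 - -5 = 2 + 5 = 7$)
$g = 5293$ ($g = 79 \cdot 67 = 5293$)
$u{\left(F \right)} = \frac{1}{2 F}$
$\left(50 + 16\right) u{\left(J{\left(\left(-1\right) 3,-1 \right)} \right)} + g = \left(50 + 16\right) \frac{1}{2 \cdot 7} + 5293 = 66 \cdot \frac{1}{2} \cdot \frac{1}{7} + 5293 = 66 \cdot \frac{1}{14} + 5293 = \frac{33}{7} + 5293 = \frac{37084}{7}$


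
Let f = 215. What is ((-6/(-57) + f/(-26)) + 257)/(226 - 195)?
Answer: 122925/15314 ≈ 8.0270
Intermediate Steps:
((-6/(-57) + f/(-26)) + 257)/(226 - 195) = ((-6/(-57) + 215/(-26)) + 257)/(226 - 195) = ((-6*(-1/57) + 215*(-1/26)) + 257)/31 = ((2/19 - 215/26) + 257)*(1/31) = (-4033/494 + 257)*(1/31) = (122925/494)*(1/31) = 122925/15314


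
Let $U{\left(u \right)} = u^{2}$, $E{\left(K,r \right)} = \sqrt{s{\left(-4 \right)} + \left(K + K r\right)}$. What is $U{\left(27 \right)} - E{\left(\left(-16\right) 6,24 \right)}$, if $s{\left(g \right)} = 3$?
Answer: $729 - i \sqrt{2397} \approx 729.0 - 48.959 i$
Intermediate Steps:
$E{\left(K,r \right)} = \sqrt{3 + K + K r}$ ($E{\left(K,r \right)} = \sqrt{3 + \left(K + K r\right)} = \sqrt{3 + K + K r}$)
$U{\left(27 \right)} - E{\left(\left(-16\right) 6,24 \right)} = 27^{2} - \sqrt{3 - 96 + \left(-16\right) 6 \cdot 24} = 729 - \sqrt{3 - 96 - 2304} = 729 - \sqrt{-2397} = 729 - i \sqrt{2397}$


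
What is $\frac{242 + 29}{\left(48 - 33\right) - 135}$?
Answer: $- \frac{271}{120} \approx -2.2583$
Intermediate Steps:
$\frac{242 + 29}{\left(48 - 33\right) - 135} = \frac{271}{15 - 135} = \frac{271}{-120} = 271 \left(- \frac{1}{120}\right) = - \frac{271}{120}$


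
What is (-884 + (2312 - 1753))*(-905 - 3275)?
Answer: 1358500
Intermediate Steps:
(-884 + (2312 - 1753))*(-905 - 3275) = (-884 + 559)*(-4180) = -325*(-4180) = 1358500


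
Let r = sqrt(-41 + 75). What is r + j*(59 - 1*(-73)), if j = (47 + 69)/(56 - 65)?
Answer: -5104/3 + sqrt(34) ≈ -1695.5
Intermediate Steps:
r = sqrt(34) ≈ 5.8309
j = -116/9 (j = 116/(-9) = 116*(-1/9) = -116/9 ≈ -12.889)
r + j*(59 - 1*(-73)) = sqrt(34) - 116*(59 - 1*(-73))/9 = sqrt(34) - 116*(59 + 73)/9 = sqrt(34) - 116/9*132 = sqrt(34) - 5104/3 = -5104/3 + sqrt(34)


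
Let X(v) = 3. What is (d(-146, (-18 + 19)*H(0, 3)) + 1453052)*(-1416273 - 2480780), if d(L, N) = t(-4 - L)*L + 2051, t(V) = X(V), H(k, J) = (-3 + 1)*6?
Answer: -5668906602245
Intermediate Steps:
H(k, J) = -12 (H(k, J) = -2*6 = -12)
t(V) = 3
d(L, N) = 2051 + 3*L (d(L, N) = 3*L + 2051 = 2051 + 3*L)
(d(-146, (-18 + 19)*H(0, 3)) + 1453052)*(-1416273 - 2480780) = ((2051 + 3*(-146)) + 1453052)*(-1416273 - 2480780) = ((2051 - 438) + 1453052)*(-3897053) = (1613 + 1453052)*(-3897053) = 1454665*(-3897053) = -5668906602245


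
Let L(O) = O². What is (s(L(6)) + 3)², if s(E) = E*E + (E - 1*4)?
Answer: 1771561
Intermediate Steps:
s(E) = -4 + E + E² (s(E) = E² + (E - 4) = E² + (-4 + E) = -4 + E + E²)
(s(L(6)) + 3)² = ((-4 + 6² + (6²)²) + 3)² = ((-4 + 36 + 36²) + 3)² = ((-4 + 36 + 1296) + 3)² = (1328 + 3)² = 1331² = 1771561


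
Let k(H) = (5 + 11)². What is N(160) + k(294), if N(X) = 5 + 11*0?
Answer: 261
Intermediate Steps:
k(H) = 256 (k(H) = 16² = 256)
N(X) = 5 (N(X) = 5 + 0 = 5)
N(160) + k(294) = 5 + 256 = 261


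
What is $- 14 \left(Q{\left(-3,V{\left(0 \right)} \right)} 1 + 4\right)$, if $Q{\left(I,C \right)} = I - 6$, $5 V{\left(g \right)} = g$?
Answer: $70$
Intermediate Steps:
$V{\left(g \right)} = \frac{g}{5}$
$Q{\left(I,C \right)} = -6 + I$ ($Q{\left(I,C \right)} = I - 6 = -6 + I$)
$- 14 \left(Q{\left(-3,V{\left(0 \right)} \right)} 1 + 4\right) = - 14 \left(\left(-6 - 3\right) 1 + 4\right) = - 14 \left(\left(-9\right) 1 + 4\right) = - 14 \left(-9 + 4\right) = \left(-14\right) \left(-5\right) = 70$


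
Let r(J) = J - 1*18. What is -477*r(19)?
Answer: -477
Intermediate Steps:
r(J) = -18 + J (r(J) = J - 18 = -18 + J)
-477*r(19) = -477*(-18 + 19) = -477*1 = -477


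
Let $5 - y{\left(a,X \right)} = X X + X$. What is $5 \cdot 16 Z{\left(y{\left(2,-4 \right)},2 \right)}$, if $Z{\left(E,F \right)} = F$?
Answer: $160$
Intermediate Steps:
$y{\left(a,X \right)} = 5 - X - X^{2}$ ($y{\left(a,X \right)} = 5 - \left(X X + X\right) = 5 - \left(X^{2} + X\right) = 5 - \left(X + X^{2}\right) = 5 - X - X^{2}$)
$5 \cdot 16 Z{\left(y{\left(2,-4 \right)},2 \right)} = 5 \cdot 16 \cdot 2 = 80 \cdot 2 = 160$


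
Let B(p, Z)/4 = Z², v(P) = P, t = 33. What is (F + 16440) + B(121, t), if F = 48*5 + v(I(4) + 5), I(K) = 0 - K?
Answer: 21037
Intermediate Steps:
I(K) = -K
B(p, Z) = 4*Z²
F = 241 (F = 48*5 + (-1*4 + 5) = 240 + (-4 + 5) = 240 + 1 = 241)
(F + 16440) + B(121, t) = (241 + 16440) + 4*33² = 16681 + 4*1089 = 16681 + 4356 = 21037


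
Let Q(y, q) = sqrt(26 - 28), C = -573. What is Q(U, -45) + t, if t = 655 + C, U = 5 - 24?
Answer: 82 + I*sqrt(2) ≈ 82.0 + 1.4142*I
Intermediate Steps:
U = -19
Q(y, q) = I*sqrt(2) (Q(y, q) = sqrt(-2) = I*sqrt(2))
t = 82 (t = 655 - 573 = 82)
Q(U, -45) + t = I*sqrt(2) + 82 = 82 + I*sqrt(2)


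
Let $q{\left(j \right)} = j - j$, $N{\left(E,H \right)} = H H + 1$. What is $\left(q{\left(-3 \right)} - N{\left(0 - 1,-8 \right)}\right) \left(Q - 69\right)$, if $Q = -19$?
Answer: $5720$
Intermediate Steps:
$N{\left(E,H \right)} = 1 + H^{2}$ ($N{\left(E,H \right)} = H^{2} + 1 = 1 + H^{2}$)
$q{\left(j \right)} = 0$
$\left(q{\left(-3 \right)} - N{\left(0 - 1,-8 \right)}\right) \left(Q - 69\right) = \left(0 - \left(1 + \left(-8\right)^{2}\right)\right) \left(-19 - 69\right) = \left(0 - \left(1 + 64\right)\right) \left(-88\right) = \left(0 - 65\right) \left(-88\right) = \left(-65\right) \left(-88\right) = 5720$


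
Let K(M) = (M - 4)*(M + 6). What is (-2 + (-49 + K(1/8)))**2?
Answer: 22877089/4096 ≈ 5585.2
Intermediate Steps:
K(M) = (-4 + M)*(6 + M)
(-2 + (-49 + K(1/8)))**2 = (-2 + (-49 + (-24 + (1/8)**2 + 2/8)))**2 = (-2 + (-49 + (-24 + (1/8)**2 + 2*(1/8))))**2 = (-2 + (-49 + (-24 + 1/64 + 1/4)))**2 = (-2 + (-49 - 1519/64))**2 = (-2 - 4655/64)**2 = (-4783/64)**2 = 22877089/4096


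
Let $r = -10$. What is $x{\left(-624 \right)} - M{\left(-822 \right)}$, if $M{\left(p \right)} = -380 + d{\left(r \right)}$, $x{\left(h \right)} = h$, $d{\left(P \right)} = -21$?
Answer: $-223$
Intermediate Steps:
$M{\left(p \right)} = -401$ ($M{\left(p \right)} = -380 - 21 = -401$)
$x{\left(-624 \right)} - M{\left(-822 \right)} = -624 - -401 = -624 + 401 = -223$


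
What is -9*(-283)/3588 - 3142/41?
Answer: -3723023/49036 ≈ -75.924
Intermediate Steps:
-9*(-283)/3588 - 3142/41 = 2547*(1/3588) - 3142*1/41 = 849/1196 - 3142/41 = -3723023/49036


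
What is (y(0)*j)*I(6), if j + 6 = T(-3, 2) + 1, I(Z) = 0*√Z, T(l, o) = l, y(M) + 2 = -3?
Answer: 0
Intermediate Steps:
y(M) = -5 (y(M) = -2 - 3 = -5)
I(Z) = 0
j = -8 (j = -6 + (-3 + 1) = -6 - 2 = -8)
(y(0)*j)*I(6) = -5*(-8)*0 = 40*0 = 0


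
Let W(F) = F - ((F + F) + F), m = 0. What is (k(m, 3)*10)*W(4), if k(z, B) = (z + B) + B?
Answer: -480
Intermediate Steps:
k(z, B) = z + 2*B (k(z, B) = (B + z) + B = z + 2*B)
W(F) = -2*F (W(F) = F - (2*F + F) = F - 3*F = -2*F)
(k(m, 3)*10)*W(4) = ((0 + 2*3)*10)*(-2*4) = ((0 + 6)*10)*(-8) = (6*10)*(-8) = 60*(-8) = -480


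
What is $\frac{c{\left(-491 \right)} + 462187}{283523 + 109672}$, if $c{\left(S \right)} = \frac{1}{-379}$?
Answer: $\frac{58389624}{49673635} \approx 1.1755$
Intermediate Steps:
$c{\left(S \right)} = - \frac{1}{379}$
$\frac{c{\left(-491 \right)} + 462187}{283523 + 109672} = \frac{- \frac{1}{379} + 462187}{283523 + 109672} = \frac{175168872}{379 \cdot 393195} = \frac{175168872}{379} \cdot \frac{1}{393195} = \frac{58389624}{49673635}$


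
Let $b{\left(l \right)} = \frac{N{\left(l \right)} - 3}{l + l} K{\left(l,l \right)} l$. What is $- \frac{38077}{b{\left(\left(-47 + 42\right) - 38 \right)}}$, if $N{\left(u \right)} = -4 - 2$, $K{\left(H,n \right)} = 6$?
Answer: $\frac{38077}{27} \approx 1410.3$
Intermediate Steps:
$N{\left(u \right)} = -6$ ($N{\left(u \right)} = -4 - 2 = -6$)
$b{\left(l \right)} = -27$ ($b{\left(l \right)} = \frac{-6 - 3}{l + l} 6 l = - \frac{9}{2 l} 6 l = - \frac{27}{l} l = -27$)
$- \frac{38077}{b{\left(\left(-47 + 42\right) - 38 \right)}} = - \frac{38077}{-27} = \left(-38077\right) \left(- \frac{1}{27}\right) = \frac{38077}{27}$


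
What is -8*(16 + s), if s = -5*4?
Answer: 32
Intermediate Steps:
s = -20
-8*(16 + s) = -8*(16 - 20) = -8*(-4) = 32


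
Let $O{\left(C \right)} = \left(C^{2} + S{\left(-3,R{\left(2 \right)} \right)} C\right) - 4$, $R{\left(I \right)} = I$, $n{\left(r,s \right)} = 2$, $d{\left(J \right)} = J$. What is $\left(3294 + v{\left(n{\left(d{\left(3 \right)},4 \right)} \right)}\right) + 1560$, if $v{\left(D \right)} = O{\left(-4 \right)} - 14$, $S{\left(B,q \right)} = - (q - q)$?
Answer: $4852$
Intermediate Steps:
$S{\left(B,q \right)} = 0$ ($S{\left(B,q \right)} = \left(-1\right) 0 = 0$)
$O{\left(C \right)} = -4 + C^{2}$ ($O{\left(C \right)} = \left(C^{2} + 0 C\right) - 4 = \left(C^{2} + 0\right) - 4 = C^{2} - 4 = -4 + C^{2}$)
$v{\left(D \right)} = -2$ ($v{\left(D \right)} = \left(-4 + \left(-4\right)^{2}\right) - 14 = \left(-4 + 16\right) - 14 = 12 - 14 = -2$)
$\left(3294 + v{\left(n{\left(d{\left(3 \right)},4 \right)} \right)}\right) + 1560 = \left(3294 - 2\right) + 1560 = 3292 + 1560 = 4852$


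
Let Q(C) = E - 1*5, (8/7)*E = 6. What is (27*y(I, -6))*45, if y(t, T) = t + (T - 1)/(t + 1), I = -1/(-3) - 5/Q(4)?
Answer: -187515/8 ≈ -23439.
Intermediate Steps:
E = 21/4 (E = (7/8)*6 = 21/4 ≈ 5.2500)
Q(C) = 1/4 (Q(C) = 21/4 - 1*5 = 21/4 - 5 = 1/4)
I = -59/3 (I = -1/(-3) - 5/1/4 = -1*(-1/3) - 5*4 = 1/3 - 20 = -59/3 ≈ -19.667)
y(t, T) = t + (-1 + T)/(1 + t)
(27*y(I, -6))*45 = (27*((-1 - 6 - 59/3 + (-59/3)**2)/(1 - 59/3)))*45 = (27*((-1 - 6 - 59/3 + 3481/9)/(-56/3)))*45 = (27*(-3/56*3241/9))*45 = (27*(-463/24))*45 = -4167/8*45 = -187515/8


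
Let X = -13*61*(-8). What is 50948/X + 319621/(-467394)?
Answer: 1361569618/185321721 ≈ 7.3471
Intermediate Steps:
X = 6344 (X = -793*(-8) = 6344)
50948/X + 319621/(-467394) = 50948/6344 + 319621/(-467394) = 50948*(1/6344) + 319621*(-1/467394) = 12737/1586 - 319621/467394 = 1361569618/185321721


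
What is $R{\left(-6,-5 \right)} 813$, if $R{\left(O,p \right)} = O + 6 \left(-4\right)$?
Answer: $-24390$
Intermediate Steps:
$R{\left(O,p \right)} = -24 + O$ ($R{\left(O,p \right)} = O - 24 = -24 + O$)
$R{\left(-6,-5 \right)} 813 = \left(-24 - 6\right) 813 = \left(-30\right) 813 = -24390$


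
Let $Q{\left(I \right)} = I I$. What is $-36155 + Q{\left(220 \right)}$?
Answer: $12245$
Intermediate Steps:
$Q{\left(I \right)} = I^{2}$
$-36155 + Q{\left(220 \right)} = -36155 + 220^{2} = -36155 + 48400 = 12245$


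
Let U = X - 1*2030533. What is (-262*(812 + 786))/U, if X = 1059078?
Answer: 418676/971455 ≈ 0.43098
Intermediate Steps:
U = -971455 (U = 1059078 - 1*2030533 = 1059078 - 2030533 = -971455)
(-262*(812 + 786))/U = -262*(812 + 786)/(-971455) = -262*1598*(-1/971455) = -418676*(-1/971455) = 418676/971455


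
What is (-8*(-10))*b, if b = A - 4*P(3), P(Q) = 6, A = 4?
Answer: -1600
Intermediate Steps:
b = -20 (b = 4 - 4*6 = 4 - 24 = -20)
(-8*(-10))*b = -8*(-10)*(-20) = 80*(-20) = -1600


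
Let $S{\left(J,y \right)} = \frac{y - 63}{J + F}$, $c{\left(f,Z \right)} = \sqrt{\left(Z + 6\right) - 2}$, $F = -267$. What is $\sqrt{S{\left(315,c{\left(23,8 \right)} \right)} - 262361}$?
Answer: $\frac{\sqrt{-37780173 + 6 \sqrt{3}}}{12} \approx 512.21 i$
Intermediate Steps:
$c{\left(f,Z \right)} = \sqrt{4 + Z}$ ($c{\left(f,Z \right)} = \sqrt{\left(6 + Z\right) - 2} = \sqrt{4 + Z}$)
$S{\left(J,y \right)} = \frac{-63 + y}{-267 + J}$ ($S{\left(J,y \right)} = \frac{y - 63}{J - 267} = \frac{-63 + y}{-267 + J}$)
$\sqrt{S{\left(315,c{\left(23,8 \right)} \right)} - 262361} = \sqrt{\frac{-63 + \sqrt{4 + 8}}{-267 + 315} - 262361} = \sqrt{\frac{-63 + \sqrt{12}}{48} - 262361} = \sqrt{\frac{-63 + 2 \sqrt{3}}{48} - 262361} = \sqrt{\left(- \frac{21}{16} + \frac{\sqrt{3}}{24}\right) - 262361} = \sqrt{- \frac{4197797}{16} + \frac{\sqrt{3}}{24}}$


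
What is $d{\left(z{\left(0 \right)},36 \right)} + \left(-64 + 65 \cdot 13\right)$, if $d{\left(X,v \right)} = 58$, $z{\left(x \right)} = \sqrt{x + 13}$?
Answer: $839$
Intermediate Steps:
$z{\left(x \right)} = \sqrt{13 + x}$
$d{\left(z{\left(0 \right)},36 \right)} + \left(-64 + 65 \cdot 13\right) = 58 + \left(-64 + 65 \cdot 13\right) = 58 + \left(-64 + 845\right) = 58 + 781 = 839$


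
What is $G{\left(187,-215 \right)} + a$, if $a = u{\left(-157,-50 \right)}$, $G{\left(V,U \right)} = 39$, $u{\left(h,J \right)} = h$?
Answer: $-118$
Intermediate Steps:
$a = -157$
$G{\left(187,-215 \right)} + a = 39 - 157 = -118$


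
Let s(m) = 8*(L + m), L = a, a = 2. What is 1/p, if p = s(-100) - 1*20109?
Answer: -1/20893 ≈ -4.7863e-5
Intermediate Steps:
L = 2
s(m) = 16 + 8*m (s(m) = 8*(2 + m) = 16 + 8*m)
p = -20893 (p = (16 + 8*(-100)) - 1*20109 = (16 - 800) - 20109 = -784 - 20109 = -20893)
1/p = 1/(-20893) = -1/20893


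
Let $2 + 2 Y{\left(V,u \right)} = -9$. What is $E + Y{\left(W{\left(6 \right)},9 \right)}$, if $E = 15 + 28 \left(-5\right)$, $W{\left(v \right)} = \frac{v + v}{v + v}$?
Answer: $- \frac{261}{2} \approx -130.5$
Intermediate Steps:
$W{\left(v \right)} = 1$ ($W{\left(v \right)} = \frac{2 v}{2 v} = 2 v \frac{1}{2 v} = 1$)
$E = -125$ ($E = 15 - 140 = -125$)
$Y{\left(V,u \right)} = - \frac{11}{2}$ ($Y{\left(V,u \right)} = -1 + \frac{1}{2} \left(-9\right) = -1 - \frac{9}{2} = - \frac{11}{2}$)
$E + Y{\left(W{\left(6 \right)},9 \right)} = -125 - \frac{11}{2} = - \frac{261}{2}$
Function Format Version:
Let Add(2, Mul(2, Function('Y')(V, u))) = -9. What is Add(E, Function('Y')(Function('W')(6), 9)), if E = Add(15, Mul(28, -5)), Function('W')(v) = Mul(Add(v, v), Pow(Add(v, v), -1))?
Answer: Rational(-261, 2) ≈ -130.50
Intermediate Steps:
Function('W')(v) = 1 (Function('W')(v) = Mul(Mul(2, v), Pow(Mul(2, v), -1)) = Mul(Mul(2, v), Mul(Rational(1, 2), Pow(v, -1))) = 1)
E = -125 (E = Add(15, -140) = -125)
Function('Y')(V, u) = Rational(-11, 2) (Function('Y')(V, u) = Add(-1, Mul(Rational(1, 2), -9)) = Add(-1, Rational(-9, 2)) = Rational(-11, 2))
Add(E, Function('Y')(Function('W')(6), 9)) = Add(-125, Rational(-11, 2)) = Rational(-261, 2)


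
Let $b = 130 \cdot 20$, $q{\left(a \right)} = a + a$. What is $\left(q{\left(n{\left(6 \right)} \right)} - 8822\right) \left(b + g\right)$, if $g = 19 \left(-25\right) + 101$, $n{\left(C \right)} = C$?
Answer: $-19611060$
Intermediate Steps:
$q{\left(a \right)} = 2 a$
$g = -374$ ($g = -475 + 101 = -374$)
$b = 2600$
$\left(q{\left(n{\left(6 \right)} \right)} - 8822\right) \left(b + g\right) = \left(2 \cdot 6 - 8822\right) \left(2600 - 374\right) = \left(12 - 8822\right) 2226 = \left(-8810\right) 2226 = -19611060$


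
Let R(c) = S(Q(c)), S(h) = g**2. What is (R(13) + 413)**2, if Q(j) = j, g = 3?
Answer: 178084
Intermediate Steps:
S(h) = 9 (S(h) = 3**2 = 9)
R(c) = 9
(R(13) + 413)**2 = (9 + 413)**2 = 422**2 = 178084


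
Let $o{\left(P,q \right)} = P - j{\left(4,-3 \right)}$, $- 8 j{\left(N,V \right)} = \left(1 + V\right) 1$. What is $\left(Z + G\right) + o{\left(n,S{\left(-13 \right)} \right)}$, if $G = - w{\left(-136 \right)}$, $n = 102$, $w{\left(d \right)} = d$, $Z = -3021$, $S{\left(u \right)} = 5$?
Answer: $- \frac{11133}{4} \approx -2783.3$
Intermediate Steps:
$j{\left(N,V \right)} = - \frac{1}{8} - \frac{V}{8}$ ($j{\left(N,V \right)} = - \frac{\left(1 + V\right) 1}{8} = - \frac{1 + V}{8} = - \frac{1}{8} - \frac{V}{8}$)
$G = 136$ ($G = \left(-1\right) \left(-136\right) = 136$)
$o{\left(P,q \right)} = - \frac{1}{4} + P$ ($o{\left(P,q \right)} = P - \left(- \frac{1}{8} - - \frac{3}{8}\right) = P - \left(- \frac{1}{8} + \frac{3}{8}\right) = P - \frac{1}{4} = - \frac{1}{4} + P$)
$\left(Z + G\right) + o{\left(n,S{\left(-13 \right)} \right)} = \left(-3021 + 136\right) + \left(- \frac{1}{4} + 102\right) = -2885 + \frac{407}{4} = - \frac{11133}{4}$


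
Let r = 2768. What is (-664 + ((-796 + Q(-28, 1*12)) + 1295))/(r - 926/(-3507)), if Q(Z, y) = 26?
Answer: -487473/9708302 ≈ -0.050212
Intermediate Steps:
(-664 + ((-796 + Q(-28, 1*12)) + 1295))/(r - 926/(-3507)) = (-664 + ((-796 + 26) + 1295))/(2768 - 926/(-3507)) = (-664 + (-770 + 1295))/(2768 - 926*(-1/3507)) = (-664 + 525)/(2768 + 926/3507) = -139/9708302/3507 = -139*3507/9708302 = -487473/9708302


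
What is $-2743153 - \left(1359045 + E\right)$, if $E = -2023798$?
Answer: $-2078400$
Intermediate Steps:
$-2743153 - \left(1359045 + E\right) = -2743153 - -664753 = -2743153 + \left(-1359045 + 2023798\right) = -2743153 + 664753 = -2078400$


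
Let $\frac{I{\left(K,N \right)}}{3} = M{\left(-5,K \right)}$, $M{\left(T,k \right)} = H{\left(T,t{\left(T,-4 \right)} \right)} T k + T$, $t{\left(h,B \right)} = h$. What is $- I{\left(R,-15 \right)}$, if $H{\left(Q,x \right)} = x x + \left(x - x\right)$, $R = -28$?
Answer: $-10485$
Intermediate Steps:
$H{\left(Q,x \right)} = x^{2}$ ($H{\left(Q,x \right)} = x^{2} + 0 = x^{2}$)
$M{\left(T,k \right)} = T + k T^{3}$ ($M{\left(T,k \right)} = T^{2} T k + T = T^{3} k + T = k T^{3} + T = T + k T^{3}$)
$I{\left(K,N \right)} = -15 - 375 K$ ($I{\left(K,N \right)} = 3 \left(-5 + K \left(-5\right)^{3}\right) = 3 \left(-5 + K \left(-125\right)\right) = 3 \left(-5 - 125 K\right) = -15 - 375 K$)
$- I{\left(R,-15 \right)} = - (-15 - -10500) = - (-15 + 10500) = \left(-1\right) 10485 = -10485$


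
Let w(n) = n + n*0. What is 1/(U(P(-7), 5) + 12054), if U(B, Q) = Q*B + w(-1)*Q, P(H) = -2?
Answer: 1/12039 ≈ 8.3063e-5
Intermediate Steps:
w(n) = n (w(n) = n + 0 = n)
U(B, Q) = -Q + B*Q (U(B, Q) = Q*B - Q = B*Q - Q = -Q + B*Q)
1/(U(P(-7), 5) + 12054) = 1/(5*(-1 - 2) + 12054) = 1/(5*(-3) + 12054) = 1/(-15 + 12054) = 1/12039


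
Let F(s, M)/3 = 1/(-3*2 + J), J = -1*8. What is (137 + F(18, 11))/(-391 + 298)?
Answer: -1915/1302 ≈ -1.4708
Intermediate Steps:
J = -8
F(s, M) = -3/14 (F(s, M) = 3/(-3*2 - 8) = 3/(-6 - 8) = 3/(-14) = 3*(-1/14) = -3/14)
(137 + F(18, 11))/(-391 + 298) = (137 - 3/14)/(-391 + 298) = (1915/14)/(-93) = (1915/14)*(-1/93) = -1915/1302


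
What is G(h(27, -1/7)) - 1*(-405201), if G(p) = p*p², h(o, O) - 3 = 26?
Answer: 429590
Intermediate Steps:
h(o, O) = 29 (h(o, O) = 3 + 26 = 29)
G(p) = p³
G(h(27, -1/7)) - 1*(-405201) = 29³ - 1*(-405201) = 24389 + 405201 = 429590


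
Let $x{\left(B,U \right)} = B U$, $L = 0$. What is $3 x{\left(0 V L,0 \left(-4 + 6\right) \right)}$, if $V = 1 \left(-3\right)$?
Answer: $0$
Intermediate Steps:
$V = -3$
$3 x{\left(0 V L,0 \left(-4 + 6\right) \right)} = 3 \cdot 0 \left(-3\right) 0 \cdot 0 \left(-4 + 6\right) = 3 \cdot 0 \cdot 0 \cdot 0 \cdot 2 = 3 \cdot 0 \cdot 0 = 3 \cdot 0 = 0$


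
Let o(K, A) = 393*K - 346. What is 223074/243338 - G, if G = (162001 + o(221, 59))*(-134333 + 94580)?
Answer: 70703563022829/7157 ≈ 9.8789e+9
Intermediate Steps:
o(K, A) = -346 + 393*K
G = -9878938524 (G = (162001 + (-346 + 393*221))*(-134333 + 94580) = (162001 + (-346 + 86853))*(-39753) = (162001 + 86507)*(-39753) = 248508*(-39753) = -9878938524)
223074/243338 - G = 223074/243338 - 1*(-9878938524) = 223074*(1/243338) + 9878938524 = 6561/7157 + 9878938524 = 70703563022829/7157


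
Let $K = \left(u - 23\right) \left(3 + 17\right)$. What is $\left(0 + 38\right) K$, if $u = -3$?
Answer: $-19760$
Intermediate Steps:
$K = -520$ ($K = \left(-3 - 23\right) \left(3 + 17\right) = \left(-26\right) 20 = -520$)
$\left(0 + 38\right) K = \left(0 + 38\right) \left(-520\right) = 38 \left(-520\right) = -19760$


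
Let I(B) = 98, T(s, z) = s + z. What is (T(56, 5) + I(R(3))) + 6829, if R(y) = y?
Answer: 6988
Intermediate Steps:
(T(56, 5) + I(R(3))) + 6829 = ((56 + 5) + 98) + 6829 = (61 + 98) + 6829 = 159 + 6829 = 6988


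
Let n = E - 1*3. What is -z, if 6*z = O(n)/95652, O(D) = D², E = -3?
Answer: -1/15942 ≈ -6.2727e-5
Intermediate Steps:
n = -6 (n = -3 - 1*3 = -3 - 3 = -6)
z = 1/15942 (z = ((-6)²/95652)/6 = (36*(1/95652))/6 = (⅙)*(1/2657) = 1/15942 ≈ 6.2727e-5)
-z = -1*1/15942 = -1/15942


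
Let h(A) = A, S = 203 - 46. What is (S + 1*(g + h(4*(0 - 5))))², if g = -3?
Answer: 17956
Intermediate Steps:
S = 157
(S + 1*(g + h(4*(0 - 5))))² = (157 + 1*(-3 + 4*(0 - 5)))² = (157 + 1*(-3 + 4*(-5)))² = (157 + 1*(-3 - 20))² = (157 + 1*(-23))² = (157 - 23)² = 134² = 17956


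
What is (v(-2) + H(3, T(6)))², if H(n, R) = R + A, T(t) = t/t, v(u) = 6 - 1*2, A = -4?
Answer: 1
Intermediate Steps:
v(u) = 4 (v(u) = 6 - 2 = 4)
T(t) = 1
H(n, R) = -4 + R (H(n, R) = R - 4 = -4 + R)
(v(-2) + H(3, T(6)))² = (4 + (-4 + 1))² = (4 - 3)² = 1² = 1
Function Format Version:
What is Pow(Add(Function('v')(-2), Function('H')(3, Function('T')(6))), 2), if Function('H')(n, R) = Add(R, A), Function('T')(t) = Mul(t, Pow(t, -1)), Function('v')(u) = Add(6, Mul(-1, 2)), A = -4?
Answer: 1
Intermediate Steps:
Function('v')(u) = 4 (Function('v')(u) = Add(6, -2) = 4)
Function('T')(t) = 1
Function('H')(n, R) = Add(-4, R) (Function('H')(n, R) = Add(R, -4) = Add(-4, R))
Pow(Add(Function('v')(-2), Function('H')(3, Function('T')(6))), 2) = Pow(Add(4, Add(-4, 1)), 2) = Pow(Add(4, -3), 2) = Pow(1, 2) = 1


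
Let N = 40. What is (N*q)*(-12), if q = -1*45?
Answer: 21600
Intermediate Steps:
q = -45
(N*q)*(-12) = (40*(-45))*(-12) = -1800*(-12) = 21600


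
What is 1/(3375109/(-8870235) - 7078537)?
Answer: -8870235/62788290021304 ≈ -1.4127e-7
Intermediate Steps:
1/(3375109/(-8870235) - 7078537) = 1/(3375109*(-1/8870235) - 7078537) = 1/(-3375109/8870235 - 7078537) = 1/(-62788290021304/8870235) = -8870235/62788290021304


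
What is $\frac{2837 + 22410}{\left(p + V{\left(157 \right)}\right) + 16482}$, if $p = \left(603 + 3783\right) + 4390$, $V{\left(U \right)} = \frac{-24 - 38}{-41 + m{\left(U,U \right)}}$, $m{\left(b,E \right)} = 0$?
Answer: $\frac{1035127}{1035640} \approx 0.99951$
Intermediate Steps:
$V{\left(U \right)} = \frac{62}{41}$ ($V{\left(U \right)} = \frac{-24 - 38}{-41 + 0} = - \frac{62}{-41} = \left(-62\right) \left(- \frac{1}{41}\right) = \frac{62}{41}$)
$p = 8776$ ($p = 4386 + 4390 = 8776$)
$\frac{2837 + 22410}{\left(p + V{\left(157 \right)}\right) + 16482} = \frac{2837 + 22410}{\left(8776 + \frac{62}{41}\right) + 16482} = \frac{25247}{\frac{359878}{41} + 16482} = \frac{25247}{\frac{1035640}{41}} = 25247 \cdot \frac{41}{1035640} = \frac{1035127}{1035640}$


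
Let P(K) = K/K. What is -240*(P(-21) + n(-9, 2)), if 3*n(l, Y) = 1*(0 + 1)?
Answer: -320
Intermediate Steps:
n(l, Y) = ⅓ (n(l, Y) = (1*(0 + 1))/3 = (1*1)/3 = (⅓)*1 = ⅓)
P(K) = 1
-240*(P(-21) + n(-9, 2)) = -240*(1 + ⅓) = -240*4/3 = -320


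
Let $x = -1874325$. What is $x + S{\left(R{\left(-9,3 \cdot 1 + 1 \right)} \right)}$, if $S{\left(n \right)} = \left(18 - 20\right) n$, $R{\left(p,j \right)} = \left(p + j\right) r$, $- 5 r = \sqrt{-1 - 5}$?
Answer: $-1874325 - 2 i \sqrt{6} \approx -1.8743 \cdot 10^{6} - 4.899 i$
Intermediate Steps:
$r = - \frac{i \sqrt{6}}{5}$ ($r = - \frac{\sqrt{-1 - 5}}{5} = - \frac{\sqrt{-6}}{5} = - \frac{i \sqrt{6}}{5} \approx - 0.4899 i$)
$R{\left(p,j \right)} = - \frac{i \sqrt{6} \left(j + p\right)}{5}$ ($R{\left(p,j \right)} = \left(p + j\right) \left(- \frac{i \sqrt{6}}{5}\right) = \left(j + p\right) \left(- \frac{i \sqrt{6}}{5}\right) = - \frac{i \sqrt{6} \left(j + p\right)}{5}$)
$S{\left(n \right)} = - 2 n$
$x + S{\left(R{\left(-9,3 \cdot 1 + 1 \right)} \right)} = -1874325 - 2 \frac{i \sqrt{6} \left(- (3 \cdot 1 + 1) - -9\right)}{5} = -1874325 - 2 \frac{i \sqrt{6} \left(- (3 + 1) + 9\right)}{5} = -1874325 - 2 \frac{i \sqrt{6} \left(\left(-1\right) 4 + 9\right)}{5} = -1874325 - 2 \frac{i \sqrt{6} \left(-4 + 9\right)}{5} = -1874325 - 2 \cdot \frac{1}{5} i \sqrt{6} \cdot 5 = -1874325 - 2 i \sqrt{6}$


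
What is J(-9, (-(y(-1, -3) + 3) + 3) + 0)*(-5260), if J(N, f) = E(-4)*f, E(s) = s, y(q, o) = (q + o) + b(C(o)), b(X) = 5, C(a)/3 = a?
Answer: -21040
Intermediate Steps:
C(a) = 3*a
y(q, o) = 5 + o + q (y(q, o) = (q + o) + 5 = (o + q) + 5 = 5 + o + q)
J(N, f) = -4*f
J(-9, (-(y(-1, -3) + 3) + 3) + 0)*(-5260) = -4*((-((5 - 3 - 1) + 3) + 3) + 0)*(-5260) = -4*((-(1 + 3) + 3) + 0)*(-5260) = -4*((-1*4 + 3) + 0)*(-5260) = -4*((-4 + 3) + 0)*(-5260) = -4*(-1 + 0)*(-5260) = -4*(-1)*(-5260) = 4*(-5260) = -21040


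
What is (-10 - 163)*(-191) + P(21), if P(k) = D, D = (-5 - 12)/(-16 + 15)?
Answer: 33060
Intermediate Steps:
D = 17 (D = -17/(-1) = -17*(-1) = 17)
P(k) = 17
(-10 - 163)*(-191) + P(21) = (-10 - 163)*(-191) + 17 = -173*(-191) + 17 = 33043 + 17 = 33060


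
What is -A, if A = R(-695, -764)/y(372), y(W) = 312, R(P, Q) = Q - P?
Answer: 23/104 ≈ 0.22115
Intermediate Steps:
A = -23/104 (A = (-764 - 1*(-695))/312 = (-764 + 695)*(1/312) = -69*1/312 = -23/104 ≈ -0.22115)
-A = -1*(-23/104) = 23/104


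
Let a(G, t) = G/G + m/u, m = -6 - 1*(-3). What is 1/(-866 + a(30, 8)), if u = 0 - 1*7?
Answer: -7/6052 ≈ -0.0011566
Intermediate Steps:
m = -3 (m = -6 + 3 = -3)
u = -7 (u = 0 - 7 = -7)
a(G, t) = 10/7 (a(G, t) = G/G - 3/(-7) = 1 - 3*(-⅐) = 1 + 3/7 = 10/7)
1/(-866 + a(30, 8)) = 1/(-866 + 10/7) = 1/(-6052/7) = -7/6052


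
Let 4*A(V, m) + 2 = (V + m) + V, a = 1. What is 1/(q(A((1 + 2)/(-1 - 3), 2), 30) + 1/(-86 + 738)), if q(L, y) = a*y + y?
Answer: 652/39121 ≈ 0.016666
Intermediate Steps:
A(V, m) = -1/2 + V/2 + m/4 (A(V, m) = -1/2 + ((V + m) + V)/4 = -1/2 + (m + 2*V)/4 = -1/2 + (V/2 + m/4) = -1/2 + V/2 + m/4)
q(L, y) = 2*y (q(L, y) = 1*y + y = y + y = 2*y)
1/(q(A((1 + 2)/(-1 - 3), 2), 30) + 1/(-86 + 738)) = 1/(2*30 + 1/(-86 + 738)) = 1/(60 + 1/652) = 1/(39121/652) = 652/39121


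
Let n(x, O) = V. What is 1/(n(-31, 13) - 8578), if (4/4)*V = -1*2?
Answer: -1/8580 ≈ -0.00011655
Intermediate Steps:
V = -2 (V = -1*2 = -2)
n(x, O) = -2
1/(n(-31, 13) - 8578) = 1/(-2 - 8578) = 1/(-8580) = -1/8580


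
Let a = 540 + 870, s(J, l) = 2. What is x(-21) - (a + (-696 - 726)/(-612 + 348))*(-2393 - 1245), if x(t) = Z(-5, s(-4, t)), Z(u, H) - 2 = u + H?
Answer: 113281841/22 ≈ 5.1492e+6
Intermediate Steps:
Z(u, H) = 2 + H + u (Z(u, H) = 2 + (u + H) = 2 + (H + u) = 2 + H + u)
x(t) = -1 (x(t) = 2 + 2 - 5 = -1)
a = 1410
x(-21) - (a + (-696 - 726)/(-612 + 348))*(-2393 - 1245) = -1 - (1410 + (-696 - 726)/(-612 + 348))*(-2393 - 1245) = -1 - (1410 - 1422/(-264))*(-3638) = -1 - (1410 - 1422*(-1/264))*(-3638) = -1 - (1410 + 237/44)*(-3638) = -1 - 62277*(-3638)/44 = -1 - 1*(-113281863/22) = -1 + 113281863/22 = 113281841/22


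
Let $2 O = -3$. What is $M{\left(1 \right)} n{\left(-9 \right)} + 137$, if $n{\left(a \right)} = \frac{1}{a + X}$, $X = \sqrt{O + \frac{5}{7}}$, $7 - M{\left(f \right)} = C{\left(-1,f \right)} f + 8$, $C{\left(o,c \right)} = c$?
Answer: $\frac{157117}{1145} + \frac{2 i \sqrt{154}}{1145} \approx 137.22 + 0.021676 i$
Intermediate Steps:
$O = - \frac{3}{2}$ ($O = \frac{1}{2} \left(-3\right) = - \frac{3}{2} \approx -1.5$)
$M{\left(f \right)} = -1 - f^{2}$ ($M{\left(f \right)} = 7 - \left(f f + 8\right) = 7 - \left(f^{2} + 8\right) = 7 - \left(8 + f^{2}\right) = -1 - f^{2}$)
$X = \frac{i \sqrt{154}}{14}$ ($X = \sqrt{- \frac{3}{2} + \frac{5}{7}} = \sqrt{- \frac{11}{14}} = \frac{i \sqrt{154}}{14} \approx 0.8864 i$)
$n{\left(a \right)} = \frac{1}{a + \frac{i \sqrt{154}}{14}}$
$M{\left(1 \right)} n{\left(-9 \right)} + 137 = \left(-1 - 1^{2}\right) \frac{14}{14 \left(-9\right) + i \sqrt{154}} + 137 = \left(-1 - 1\right) \frac{14}{-126 + i \sqrt{154}} + 137 = - 2 \frac{14}{-126 + i \sqrt{154}} + 137 = - \frac{28}{-126 + i \sqrt{154}} + 137 = 137 - \frac{28}{-126 + i \sqrt{154}}$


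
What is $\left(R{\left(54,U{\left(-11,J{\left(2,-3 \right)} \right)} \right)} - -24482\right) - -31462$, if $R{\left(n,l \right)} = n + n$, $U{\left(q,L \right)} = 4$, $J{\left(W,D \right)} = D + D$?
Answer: $56052$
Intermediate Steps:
$J{\left(W,D \right)} = 2 D$
$R{\left(n,l \right)} = 2 n$
$\left(R{\left(54,U{\left(-11,J{\left(2,-3 \right)} \right)} \right)} - -24482\right) - -31462 = \left(2 \cdot 54 - -24482\right) - -31462 = \left(108 + 24482\right) + 31462 = 24590 + 31462 = 56052$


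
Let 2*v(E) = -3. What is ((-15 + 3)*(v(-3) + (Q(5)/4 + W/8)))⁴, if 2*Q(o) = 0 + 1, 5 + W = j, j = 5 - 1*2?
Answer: 2313441/16 ≈ 1.4459e+5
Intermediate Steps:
v(E) = -3/2 (v(E) = (½)*(-3) = -3/2)
j = 3 (j = 5 - 2 = 3)
W = -2 (W = -5 + 3 = -2)
Q(o) = ½ (Q(o) = (0 + 1)/2 = (½)*1 = ½)
((-15 + 3)*(v(-3) + (Q(5)/4 + W/8)))⁴ = ((-15 + 3)*(-3/2 + ((½)/4 - 2/8)))⁴ = (-12*(-3/2 + ((½)*(¼) - 2*⅛)))⁴ = (-12*(-3/2 + (⅛ - ¼)))⁴ = (-12*(-3/2 - ⅛))⁴ = (-12*(-13/8))⁴ = (39/2)⁴ = 2313441/16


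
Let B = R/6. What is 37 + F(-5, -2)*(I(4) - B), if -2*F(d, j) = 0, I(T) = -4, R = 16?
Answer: 37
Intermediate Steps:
F(d, j) = 0 (F(d, j) = -½*0 = 0)
B = 8/3 (B = 16/6 = 16*(⅙) = 8/3 ≈ 2.6667)
37 + F(-5, -2)*(I(4) - B) = 37 + 0*(-4 - 1*8/3) = 37 + 0*(-4 - 8/3) = 37 + 0*(-20/3) = 37 + 0 = 37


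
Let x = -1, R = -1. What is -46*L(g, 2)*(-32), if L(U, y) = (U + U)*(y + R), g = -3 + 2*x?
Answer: -14720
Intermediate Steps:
g = -5 (g = -3 + 2*(-1) = -3 - 2 = -5)
L(U, y) = 2*U*(-1 + y) (L(U, y) = (U + U)*(y - 1) = (2*U)*(-1 + y) = 2*U*(-1 + y))
-46*L(g, 2)*(-32) = -92*(-5)*(-1 + 2)*(-32) = -92*(-5)*(-32) = -46*(-10)*(-32) = 460*(-32) = -14720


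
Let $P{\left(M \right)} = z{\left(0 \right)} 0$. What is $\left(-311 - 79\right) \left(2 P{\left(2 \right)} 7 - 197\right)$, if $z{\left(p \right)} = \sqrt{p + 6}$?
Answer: $76830$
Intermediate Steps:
$z{\left(p \right)} = \sqrt{6 + p}$
$P{\left(M \right)} = 0$ ($P{\left(M \right)} = \sqrt{6 + 0} \cdot 0 = \sqrt{6} \cdot 0 = 0$)
$\left(-311 - 79\right) \left(2 P{\left(2 \right)} 7 - 197\right) = \left(-311 - 79\right) \left(2 \cdot 0 \cdot 7 - 197\right) = - 390 \left(0 \cdot 7 - 197\right) = - 390 \left(0 - 197\right) = \left(-390\right) \left(-197\right) = 76830$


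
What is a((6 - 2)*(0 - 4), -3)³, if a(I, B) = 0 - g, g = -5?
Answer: 125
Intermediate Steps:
a(I, B) = 5 (a(I, B) = 0 - 1*(-5) = 0 + 5 = 5)
a((6 - 2)*(0 - 4), -3)³ = 5³ = 125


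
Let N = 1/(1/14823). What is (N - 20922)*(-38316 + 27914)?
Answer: 63441798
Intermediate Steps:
N = 14823 (N = 1/(1/14823) = 14823)
(N - 20922)*(-38316 + 27914) = (14823 - 20922)*(-38316 + 27914) = -6099*(-10402) = 63441798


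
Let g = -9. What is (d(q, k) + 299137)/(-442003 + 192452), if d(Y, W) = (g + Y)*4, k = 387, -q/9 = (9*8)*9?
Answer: -275773/249551 ≈ -1.1051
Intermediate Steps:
q = -5832 (q = -9*9*8*9 = -648*9 = -9*648 = -5832)
d(Y, W) = -36 + 4*Y (d(Y, W) = (-9 + Y)*4 = -36 + 4*Y)
(d(q, k) + 299137)/(-442003 + 192452) = ((-36 + 4*(-5832)) + 299137)/(-442003 + 192452) = ((-36 - 23328) + 299137)/(-249551) = (-23364 + 299137)*(-1/249551) = 275773*(-1/249551) = -275773/249551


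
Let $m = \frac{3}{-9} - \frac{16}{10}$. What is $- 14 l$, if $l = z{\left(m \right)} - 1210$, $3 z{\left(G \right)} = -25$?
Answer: $\frac{51170}{3} \approx 17057.0$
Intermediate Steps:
$m = - \frac{29}{15}$ ($m = 3 \left(- \frac{1}{9}\right) - \frac{8}{5} = - \frac{1}{3} - \frac{8}{5} = - \frac{29}{15} \approx -1.9333$)
$z{\left(G \right)} = - \frac{25}{3}$ ($z{\left(G \right)} = \frac{1}{3} \left(-25\right) = - \frac{25}{3}$)
$l = - \frac{3655}{3}$ ($l = - \frac{25}{3} - 1210 = - \frac{3655}{3} \approx -1218.3$)
$- 14 l = \left(-14\right) \left(- \frac{3655}{3}\right) = \frac{51170}{3}$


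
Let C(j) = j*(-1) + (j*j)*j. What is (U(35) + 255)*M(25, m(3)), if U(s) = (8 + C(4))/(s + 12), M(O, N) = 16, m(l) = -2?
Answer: 192848/47 ≈ 4103.1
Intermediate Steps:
C(j) = j³ - j (C(j) = -j + j²*j = -j + j³ = j³ - j)
U(s) = 68/(12 + s) (U(s) = (8 + (4³ - 1*4))/(s + 12) = (8 + (64 - 4))/(12 + s) = (8 + 60)/(12 + s) = 68/(12 + s))
(U(35) + 255)*M(25, m(3)) = (68/(12 + 35) + 255)*16 = (68/47 + 255)*16 = (12053/47)*16 = 192848/47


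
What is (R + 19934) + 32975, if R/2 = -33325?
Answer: -13741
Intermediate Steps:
R = -66650 (R = 2*(-33325) = -66650)
(R + 19934) + 32975 = (-66650 + 19934) + 32975 = -46716 + 32975 = -13741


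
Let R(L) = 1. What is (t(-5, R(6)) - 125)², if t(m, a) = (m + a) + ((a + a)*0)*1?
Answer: 16641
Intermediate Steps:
t(m, a) = a + m (t(m, a) = (a + m) + ((2*a)*0)*1 = (a + m) + 0*1 = (a + m) + 0 = a + m)
(t(-5, R(6)) - 125)² = ((1 - 5) - 125)² = (-4 - 125)² = (-129)² = 16641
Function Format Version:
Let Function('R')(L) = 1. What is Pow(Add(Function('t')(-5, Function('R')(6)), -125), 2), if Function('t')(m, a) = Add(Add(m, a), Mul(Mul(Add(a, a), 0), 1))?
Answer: 16641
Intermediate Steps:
Function('t')(m, a) = Add(a, m) (Function('t')(m, a) = Add(Add(a, m), Mul(Mul(Mul(2, a), 0), 1)) = Add(Add(a, m), Mul(0, 1)) = Add(Add(a, m), 0) = Add(a, m))
Pow(Add(Function('t')(-5, Function('R')(6)), -125), 2) = Pow(Add(Add(1, -5), -125), 2) = Pow(Add(-4, -125), 2) = Pow(-129, 2) = 16641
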